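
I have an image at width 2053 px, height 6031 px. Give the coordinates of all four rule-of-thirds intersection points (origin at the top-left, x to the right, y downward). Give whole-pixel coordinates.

(684, 2010), (1369, 2010), (684, 4021), (1369, 4021)

One third of 2053 is 684.33; one third of 6031 is 2010.33.
Vertical third lines at x = 684 and x = 1369; horizontal third lines at y = 2010 and y = 4021.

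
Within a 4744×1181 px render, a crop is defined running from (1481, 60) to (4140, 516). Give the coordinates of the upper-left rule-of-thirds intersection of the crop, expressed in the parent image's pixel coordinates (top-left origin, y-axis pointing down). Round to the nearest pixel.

(2367, 212)

Crop width = 4140 − 1481 = 2659 px; one third is 886.33 px.
Crop height = 516 − 60 = 456 px; one third is 152.00 px.
The upper-left point is one-third across and one-third down within the crop:
x = 1481 + 1 × 886.33 ≈ 2367; y = 60 + 1 × 152.00 ≈ 212.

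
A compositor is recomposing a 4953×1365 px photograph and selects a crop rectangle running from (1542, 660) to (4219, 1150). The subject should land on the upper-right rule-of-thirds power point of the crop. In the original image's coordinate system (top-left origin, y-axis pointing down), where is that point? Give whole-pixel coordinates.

Crop width = 4219 − 1542 = 2677 px; one third is 892.33 px.
Crop height = 1150 − 660 = 490 px; one third is 163.33 px.
The upper-right point is two-thirds across and one-third down within the crop:
x = 1542 + 2 × 892.33 ≈ 3327; y = 660 + 1 × 163.33 ≈ 823.

(3327, 823)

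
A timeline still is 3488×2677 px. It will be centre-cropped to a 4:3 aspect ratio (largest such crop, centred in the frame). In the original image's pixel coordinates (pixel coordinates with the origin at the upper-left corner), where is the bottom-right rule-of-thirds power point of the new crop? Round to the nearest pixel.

3488/2677 < 4/3, so the 4:3 crop keeps the full width 3488 and trims height to 3488 × 3/4 = 2616.00 px.
Top offset = (2677 − 2616.00)/2 = 30.50 px; left offset = 0.
Bottom-right is two-thirds across and two-thirds down within the crop:
x = 0.00 + 2 × 3488.00/3 ≈ 2325; y = 30.50 + 2 × 2616.00/3 ≈ 1775.

x = 2325 px, y = 1775 px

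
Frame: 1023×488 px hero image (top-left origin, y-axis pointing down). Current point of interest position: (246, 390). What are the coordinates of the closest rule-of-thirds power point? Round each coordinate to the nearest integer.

x = 341 px, y = 325 px

Third lines: x ∈ {341, 682}, y ∈ {163, 325}.
246 is closer to x = 341; 390 is closer to y = 325.
So the nearest intersection is the lower-left power point.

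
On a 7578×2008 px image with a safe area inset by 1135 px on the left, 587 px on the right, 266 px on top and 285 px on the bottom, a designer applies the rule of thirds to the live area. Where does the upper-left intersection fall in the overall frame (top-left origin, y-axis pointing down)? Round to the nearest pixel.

x = 3087 px, y = 752 px

Content width = 7578 − 1135 − 587 = 5856 px; content height = 2008 − 266 − 285 = 1457 px.
Upper-left is one-third across and one-third down within the live area.
x = 1135 + 1 × 5856/3 = 1135 + 1952.00 ≈ 3087
y = 266 + 1 × 1457/3 = 266 + 485.67 ≈ 752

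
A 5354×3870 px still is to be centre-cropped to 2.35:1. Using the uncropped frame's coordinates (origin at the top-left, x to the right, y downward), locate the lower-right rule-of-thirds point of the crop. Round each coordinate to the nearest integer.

(3569, 2315)

5354/3870 < 2.35/1, so the 2.35:1 crop keeps the full width 5354 and trims height to 5354 × 1/2.35 = 2278.30 px.
Top offset = (3870 − 2278.30)/2 = 795.85 px; left offset = 0.
Lower-right is two-thirds across and two-thirds down within the crop:
x = 0.00 + 2 × 5354.00/3 ≈ 3569; y = 795.85 + 2 × 2278.30/3 ≈ 2315.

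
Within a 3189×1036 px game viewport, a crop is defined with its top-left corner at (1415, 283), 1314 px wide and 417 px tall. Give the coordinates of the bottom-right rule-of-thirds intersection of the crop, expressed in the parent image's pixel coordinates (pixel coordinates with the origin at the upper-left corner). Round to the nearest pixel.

x = 2291 px, y = 561 px

One third of the crop width 1314 is 438.00 px.
One third of the crop height 417 is 139.00 px.
The bottom-right point is two-thirds across and two-thirds down within the crop:
x = 1415 + 2 × 438.00 ≈ 2291; y = 283 + 2 × 139.00 ≈ 561.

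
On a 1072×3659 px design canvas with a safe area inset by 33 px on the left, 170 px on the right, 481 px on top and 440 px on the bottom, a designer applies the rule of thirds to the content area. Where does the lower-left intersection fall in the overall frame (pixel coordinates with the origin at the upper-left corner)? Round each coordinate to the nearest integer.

(323, 2306)

Content width = 1072 − 33 − 170 = 869 px; content height = 3659 − 481 − 440 = 2738 px.
Lower-left is one-third across and two-thirds down within the content area.
x = 33 + 1 × 869/3 = 33 + 289.67 ≈ 323
y = 481 + 2 × 2738/3 = 481 + 1825.33 ≈ 2306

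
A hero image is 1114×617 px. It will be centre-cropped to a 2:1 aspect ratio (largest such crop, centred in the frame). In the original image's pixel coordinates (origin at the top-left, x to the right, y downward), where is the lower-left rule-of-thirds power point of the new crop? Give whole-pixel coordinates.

(371, 401)

1114/617 < 2/1, so the 2:1 crop keeps the full width 1114 and trims height to 1114 × 1/2 = 557.00 px.
Top offset = (617 − 557.00)/2 = 30.00 px; left offset = 0.
Lower-left is one-third across and two-thirds down within the crop:
x = 0.00 + 1 × 1114.00/3 ≈ 371; y = 30.00 + 2 × 557.00/3 ≈ 401.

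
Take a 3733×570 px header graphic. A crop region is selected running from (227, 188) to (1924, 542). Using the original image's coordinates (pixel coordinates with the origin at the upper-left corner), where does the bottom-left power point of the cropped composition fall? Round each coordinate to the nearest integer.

x = 793 px, y = 424 px

Crop width = 1924 − 227 = 1697 px; one third is 565.67 px.
Crop height = 542 − 188 = 354 px; one third is 118.00 px.
The bottom-left point is one-third across and two-thirds down within the crop:
x = 227 + 1 × 565.67 ≈ 793; y = 188 + 2 × 118.00 ≈ 424.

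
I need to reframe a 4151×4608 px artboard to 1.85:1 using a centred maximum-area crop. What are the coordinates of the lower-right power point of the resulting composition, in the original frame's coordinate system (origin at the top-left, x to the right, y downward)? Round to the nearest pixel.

(2767, 2678)

4151/4608 < 1.85/1, so the 1.85:1 crop keeps the full width 4151 and trims height to 4151 × 1/1.85 = 2243.78 px.
Top offset = (4608 − 2243.78)/2 = 1182.11 px; left offset = 0.
Lower-right is two-thirds across and two-thirds down within the crop:
x = 0.00 + 2 × 4151.00/3 ≈ 2767; y = 1182.11 + 2 × 2243.78/3 ≈ 2678.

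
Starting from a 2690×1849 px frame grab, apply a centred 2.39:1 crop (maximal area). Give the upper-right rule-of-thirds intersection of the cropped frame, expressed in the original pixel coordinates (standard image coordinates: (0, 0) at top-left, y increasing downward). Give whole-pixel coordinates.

2690/1849 < 2.39/1, so the 2.39:1 crop keeps the full width 2690 and trims height to 2690 × 1/2.39 = 1125.52 px.
Top offset = (1849 − 1125.52)/2 = 361.74 px; left offset = 0.
Upper-right is two-thirds across and one-third down within the crop:
x = 0.00 + 2 × 2690.00/3 ≈ 1793; y = 361.74 + 1 × 1125.52/3 ≈ 737.

x = 1793 px, y = 737 px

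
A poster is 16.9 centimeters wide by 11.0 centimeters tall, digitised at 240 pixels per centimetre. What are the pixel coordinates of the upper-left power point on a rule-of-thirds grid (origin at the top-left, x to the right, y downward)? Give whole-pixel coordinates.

In pixels the canvas is 16.9 × 240 = 4056 wide and 11.0 × 240 = 2640 tall.
The upper-left point is one-third across and one-third down:
x = 1 × 4056/3 ≈ 1352; y = 1 × 2640/3 ≈ 880.

x = 1352 px, y = 880 px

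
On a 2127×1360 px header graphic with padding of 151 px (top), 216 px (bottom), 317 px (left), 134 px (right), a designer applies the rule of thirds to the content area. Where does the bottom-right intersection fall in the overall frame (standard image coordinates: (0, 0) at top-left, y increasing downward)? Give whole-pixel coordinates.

(1434, 813)

Content width = 2127 − 317 − 134 = 1676 px; content height = 1360 − 151 − 216 = 993 px.
Bottom-right is two-thirds across and two-thirds down within the content area.
x = 317 + 2 × 1676/3 = 317 + 1117.33 ≈ 1434
y = 151 + 2 × 993/3 = 151 + 662.00 ≈ 813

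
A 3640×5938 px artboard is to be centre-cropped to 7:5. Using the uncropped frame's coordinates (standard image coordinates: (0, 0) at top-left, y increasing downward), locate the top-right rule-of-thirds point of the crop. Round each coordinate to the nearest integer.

3640/5938 < 7/5, so the 7:5 crop keeps the full width 3640 and trims height to 3640 × 5/7 = 2600.00 px.
Top offset = (5938 − 2600.00)/2 = 1669.00 px; left offset = 0.
Top-right is two-thirds across and one-third down within the crop:
x = 0.00 + 2 × 3640.00/3 ≈ 2427; y = 1669.00 + 1 × 2600.00/3 ≈ 2536.

x = 2427 px, y = 2536 px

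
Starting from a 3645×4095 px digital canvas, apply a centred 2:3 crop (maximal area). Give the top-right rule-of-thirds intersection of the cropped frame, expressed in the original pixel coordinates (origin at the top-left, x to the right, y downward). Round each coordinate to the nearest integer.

3645/4095 > 2/3, so the 2:3 crop keeps the full height 4095 and trims width to 4095 × 2/3 = 2730.00 px.
Left offset = (3645 − 2730.00)/2 = 457.50 px; top offset = 0.
Top-right is two-thirds across and one-third down within the crop:
x = 457.50 + 2 × 2730.00/3 ≈ 2278; y = 0.00 + 1 × 4095.00/3 ≈ 1365.

(2278, 1365)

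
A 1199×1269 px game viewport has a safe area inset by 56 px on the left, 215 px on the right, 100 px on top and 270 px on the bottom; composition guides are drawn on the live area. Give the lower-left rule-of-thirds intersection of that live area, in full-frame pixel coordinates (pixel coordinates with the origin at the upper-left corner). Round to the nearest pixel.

Content width = 1199 − 56 − 215 = 928 px; content height = 1269 − 100 − 270 = 899 px.
Lower-left is one-third across and two-thirds down within the live area.
x = 56 + 1 × 928/3 = 56 + 309.33 ≈ 365
y = 100 + 2 × 899/3 = 100 + 599.33 ≈ 699

x = 365 px, y = 699 px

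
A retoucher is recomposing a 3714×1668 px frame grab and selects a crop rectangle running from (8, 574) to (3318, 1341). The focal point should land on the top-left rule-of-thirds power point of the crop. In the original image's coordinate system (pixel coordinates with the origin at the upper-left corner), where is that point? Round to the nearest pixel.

Crop width = 3318 − 8 = 3310 px; one third is 1103.33 px.
Crop height = 1341 − 574 = 767 px; one third is 255.67 px.
The top-left point is one-third across and one-third down within the crop:
x = 8 + 1 × 1103.33 ≈ 1111; y = 574 + 1 × 255.67 ≈ 830.

(1111, 830)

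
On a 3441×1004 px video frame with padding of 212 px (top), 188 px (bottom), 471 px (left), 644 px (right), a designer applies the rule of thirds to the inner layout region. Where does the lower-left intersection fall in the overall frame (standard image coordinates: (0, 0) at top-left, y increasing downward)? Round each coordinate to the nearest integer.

x = 1246 px, y = 615 px

Content width = 3441 − 471 − 644 = 2326 px; content height = 1004 − 212 − 188 = 604 px.
Lower-left is one-third across and two-thirds down within the inner layout region.
x = 471 + 1 × 2326/3 = 471 + 775.33 ≈ 1246
y = 212 + 2 × 604/3 = 212 + 402.67 ≈ 615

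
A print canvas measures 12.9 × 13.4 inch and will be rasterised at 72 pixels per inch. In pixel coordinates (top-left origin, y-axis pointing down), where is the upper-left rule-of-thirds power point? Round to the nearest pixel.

In pixels the canvas is 12.9 × 72 = 928.8 wide and 13.4 × 72 = 964.8 tall.
The upper-left point is one-third across and one-third down:
x = 1 × 928.8/3 ≈ 310; y = 1 × 964.8/3 ≈ 322.

(310, 322)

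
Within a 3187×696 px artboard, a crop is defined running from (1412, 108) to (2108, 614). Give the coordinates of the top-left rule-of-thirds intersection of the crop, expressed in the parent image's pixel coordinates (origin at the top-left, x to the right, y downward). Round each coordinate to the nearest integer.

x = 1644 px, y = 277 px

Crop width = 2108 − 1412 = 696 px; one third is 232.00 px.
Crop height = 614 − 108 = 506 px; one third is 168.67 px.
The top-left point is one-third across and one-third down within the crop:
x = 1412 + 1 × 232.00 ≈ 1644; y = 108 + 1 × 168.67 ≈ 277.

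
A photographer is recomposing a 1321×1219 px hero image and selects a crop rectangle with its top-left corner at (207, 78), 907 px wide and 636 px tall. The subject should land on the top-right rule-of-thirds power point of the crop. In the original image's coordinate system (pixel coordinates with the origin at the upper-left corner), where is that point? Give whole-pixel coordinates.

(812, 290)

One third of the crop width 907 is 302.33 px.
One third of the crop height 636 is 212.00 px.
The top-right point is two-thirds across and one-third down within the crop:
x = 207 + 2 × 302.33 ≈ 812; y = 78 + 1 × 212.00 ≈ 290.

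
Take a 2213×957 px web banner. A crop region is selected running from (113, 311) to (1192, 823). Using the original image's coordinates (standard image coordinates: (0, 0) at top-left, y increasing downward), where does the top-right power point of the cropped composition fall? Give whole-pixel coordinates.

Crop width = 1192 − 113 = 1079 px; one third is 359.67 px.
Crop height = 823 − 311 = 512 px; one third is 170.67 px.
The top-right point is two-thirds across and one-third down within the crop:
x = 113 + 2 × 359.67 ≈ 832; y = 311 + 1 × 170.67 ≈ 482.

x = 832 px, y = 482 px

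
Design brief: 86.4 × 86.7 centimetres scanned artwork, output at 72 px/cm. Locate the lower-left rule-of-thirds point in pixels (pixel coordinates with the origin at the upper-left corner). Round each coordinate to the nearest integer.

In pixels the canvas is 86.4 × 72 = 6220.8 wide and 86.7 × 72 = 6242.4 tall.
The lower-left point is one-third across and two-thirds down:
x = 1 × 6220.8/3 ≈ 2074; y = 2 × 6242.4/3 ≈ 4162.

(2074, 4162)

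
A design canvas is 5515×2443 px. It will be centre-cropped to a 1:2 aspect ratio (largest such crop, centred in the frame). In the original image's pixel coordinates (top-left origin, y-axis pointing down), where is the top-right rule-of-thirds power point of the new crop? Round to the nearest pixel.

5515/2443 > 1/2, so the 1:2 crop keeps the full height 2443 and trims width to 2443 × 1/2 = 1221.50 px.
Left offset = (5515 − 1221.50)/2 = 2146.75 px; top offset = 0.
Top-right is two-thirds across and one-third down within the crop:
x = 2146.75 + 2 × 1221.50/3 ≈ 2961; y = 0.00 + 1 × 2443.00/3 ≈ 814.

x = 2961 px, y = 814 px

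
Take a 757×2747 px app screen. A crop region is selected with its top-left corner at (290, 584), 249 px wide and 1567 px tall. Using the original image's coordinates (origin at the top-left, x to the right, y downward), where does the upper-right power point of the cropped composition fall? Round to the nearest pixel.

One third of the crop width 249 is 83.00 px.
One third of the crop height 1567 is 522.33 px.
The upper-right point is two-thirds across and one-third down within the crop:
x = 290 + 2 × 83.00 ≈ 456; y = 584 + 1 × 522.33 ≈ 1106.

x = 456 px, y = 1106 px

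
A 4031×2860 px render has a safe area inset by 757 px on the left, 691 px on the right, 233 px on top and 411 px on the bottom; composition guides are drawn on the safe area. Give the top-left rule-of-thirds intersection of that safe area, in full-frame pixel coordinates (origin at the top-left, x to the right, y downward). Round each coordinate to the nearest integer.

(1618, 972)

Content width = 4031 − 757 − 691 = 2583 px; content height = 2860 − 233 − 411 = 2216 px.
Top-left is one-third across and one-third down within the safe area.
x = 757 + 1 × 2583/3 = 757 + 861.00 ≈ 1618
y = 233 + 1 × 2216/3 = 233 + 738.67 ≈ 972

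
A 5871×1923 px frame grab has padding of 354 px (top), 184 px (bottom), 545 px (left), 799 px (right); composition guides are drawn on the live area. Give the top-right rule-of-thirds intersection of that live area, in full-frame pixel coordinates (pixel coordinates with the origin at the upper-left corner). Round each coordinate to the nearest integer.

Content width = 5871 − 545 − 799 = 4527 px; content height = 1923 − 354 − 184 = 1385 px.
Top-right is two-thirds across and one-third down within the live area.
x = 545 + 2 × 4527/3 = 545 + 3018.00 ≈ 3563
y = 354 + 1 × 1385/3 = 354 + 461.67 ≈ 816

x = 3563 px, y = 816 px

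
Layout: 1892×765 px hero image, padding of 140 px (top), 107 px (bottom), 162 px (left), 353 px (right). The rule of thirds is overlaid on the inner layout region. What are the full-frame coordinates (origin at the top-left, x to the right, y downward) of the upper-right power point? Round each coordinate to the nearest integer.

x = 1080 px, y = 313 px

Content width = 1892 − 162 − 353 = 1377 px; content height = 765 − 140 − 107 = 518 px.
Upper-right is two-thirds across and one-third down within the inner layout region.
x = 162 + 2 × 1377/3 = 162 + 918.00 ≈ 1080
y = 140 + 1 × 518/3 = 140 + 172.67 ≈ 313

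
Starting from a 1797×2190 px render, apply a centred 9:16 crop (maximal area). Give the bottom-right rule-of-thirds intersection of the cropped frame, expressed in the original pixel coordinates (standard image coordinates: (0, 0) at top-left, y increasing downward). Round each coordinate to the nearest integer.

(1104, 1460)

1797/2190 > 9/16, so the 9:16 crop keeps the full height 2190 and trims width to 2190 × 9/16 = 1231.88 px.
Left offset = (1797 − 1231.88)/2 = 282.56 px; top offset = 0.
Bottom-right is two-thirds across and two-thirds down within the crop:
x = 282.56 + 2 × 1231.88/3 ≈ 1104; y = 0.00 + 2 × 2190.00/3 ≈ 1460.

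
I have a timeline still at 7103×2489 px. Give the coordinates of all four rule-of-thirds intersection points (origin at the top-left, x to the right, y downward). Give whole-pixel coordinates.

One third of 7103 is 2367.67; one third of 2489 is 829.67.
Vertical third lines at x = 2368 and x = 4735; horizontal third lines at y = 830 and y = 1659.

(2368, 830), (4735, 830), (2368, 1659), (4735, 1659)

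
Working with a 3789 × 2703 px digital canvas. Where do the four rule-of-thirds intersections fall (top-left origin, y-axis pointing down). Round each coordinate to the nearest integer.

One third of 3789 is 1263; one third of 2703 is 901.
Vertical third lines at x = 1263 and x = 2526; horizontal third lines at y = 901 and y = 1802.

(1263, 901), (2526, 901), (1263, 1802), (2526, 1802)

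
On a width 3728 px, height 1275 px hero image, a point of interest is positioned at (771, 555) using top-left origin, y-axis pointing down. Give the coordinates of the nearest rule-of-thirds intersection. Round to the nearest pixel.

Third lines: x ∈ {1243, 2485}, y ∈ {425, 850}.
771 is closer to x = 1243; 555 is closer to y = 425.
So the nearest intersection is the upper-left power point.

x = 1243 px, y = 425 px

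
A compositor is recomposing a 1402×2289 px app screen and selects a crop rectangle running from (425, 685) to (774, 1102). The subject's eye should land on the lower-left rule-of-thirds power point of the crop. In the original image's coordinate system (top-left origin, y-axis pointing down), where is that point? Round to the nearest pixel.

Crop width = 774 − 425 = 349 px; one third is 116.33 px.
Crop height = 1102 − 685 = 417 px; one third is 139.00 px.
The lower-left point is one-third across and two-thirds down within the crop:
x = 425 + 1 × 116.33 ≈ 541; y = 685 + 2 × 139.00 ≈ 963.

(541, 963)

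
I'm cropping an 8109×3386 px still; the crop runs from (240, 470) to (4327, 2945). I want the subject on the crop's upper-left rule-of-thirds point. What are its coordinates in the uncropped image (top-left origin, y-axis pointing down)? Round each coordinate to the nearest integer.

(1602, 1295)

Crop width = 4327 − 240 = 4087 px; one third is 1362.33 px.
Crop height = 2945 − 470 = 2475 px; one third is 825.00 px.
The upper-left point is one-third across and one-third down within the crop:
x = 240 + 1 × 1362.33 ≈ 1602; y = 470 + 1 × 825.00 ≈ 1295.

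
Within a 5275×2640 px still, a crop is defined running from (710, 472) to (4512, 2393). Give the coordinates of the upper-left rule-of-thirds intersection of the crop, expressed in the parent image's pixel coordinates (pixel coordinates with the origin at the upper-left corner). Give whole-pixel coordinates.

Crop width = 4512 − 710 = 3802 px; one third is 1267.33 px.
Crop height = 2393 − 472 = 1921 px; one third is 640.33 px.
The upper-left point is one-third across and one-third down within the crop:
x = 710 + 1 × 1267.33 ≈ 1977; y = 472 + 1 × 640.33 ≈ 1112.

(1977, 1112)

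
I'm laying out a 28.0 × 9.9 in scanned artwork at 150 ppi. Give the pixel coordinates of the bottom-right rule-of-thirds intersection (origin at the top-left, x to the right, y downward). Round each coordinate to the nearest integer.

(2800, 990)

In pixels the canvas is 28.0 × 150 = 4200 wide and 9.9 × 150 = 1485 tall.
The bottom-right point is two-thirds across and two-thirds down:
x = 2 × 4200/3 ≈ 2800; y = 2 × 1485/3 ≈ 990.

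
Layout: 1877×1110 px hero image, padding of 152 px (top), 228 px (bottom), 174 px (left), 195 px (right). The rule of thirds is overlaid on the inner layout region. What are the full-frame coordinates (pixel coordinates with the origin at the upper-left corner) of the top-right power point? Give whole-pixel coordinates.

Content width = 1877 − 174 − 195 = 1508 px; content height = 1110 − 152 − 228 = 730 px.
Top-right is two-thirds across and one-third down within the inner layout region.
x = 174 + 2 × 1508/3 = 174 + 1005.33 ≈ 1179
y = 152 + 1 × 730/3 = 152 + 243.33 ≈ 395

(1179, 395)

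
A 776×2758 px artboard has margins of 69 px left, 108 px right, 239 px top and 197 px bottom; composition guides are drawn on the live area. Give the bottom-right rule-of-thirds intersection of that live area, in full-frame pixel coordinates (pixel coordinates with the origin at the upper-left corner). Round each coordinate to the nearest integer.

x = 468 px, y = 1787 px

Content width = 776 − 69 − 108 = 599 px; content height = 2758 − 239 − 197 = 2322 px.
Bottom-right is two-thirds across and two-thirds down within the live area.
x = 69 + 2 × 599/3 = 69 + 399.33 ≈ 468
y = 239 + 2 × 2322/3 = 239 + 1548.00 ≈ 1787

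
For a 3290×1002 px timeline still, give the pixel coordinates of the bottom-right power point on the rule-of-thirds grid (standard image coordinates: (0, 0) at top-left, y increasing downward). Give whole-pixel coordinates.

The bottom-right point sits two-thirds of the way across and two-thirds of the way down.
x = 2 × 3290/3 ≈ 2193; y = 2 × 1002/3 ≈ 668.

(2193, 668)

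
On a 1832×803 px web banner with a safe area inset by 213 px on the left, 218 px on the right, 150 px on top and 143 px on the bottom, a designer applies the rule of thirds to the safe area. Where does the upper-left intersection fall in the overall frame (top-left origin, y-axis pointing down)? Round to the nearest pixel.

(680, 320)

Content width = 1832 − 213 − 218 = 1401 px; content height = 803 − 150 − 143 = 510 px.
Upper-left is one-third across and one-third down within the safe area.
x = 213 + 1 × 1401/3 = 213 + 467.00 ≈ 680
y = 150 + 1 × 510/3 = 150 + 170.00 ≈ 320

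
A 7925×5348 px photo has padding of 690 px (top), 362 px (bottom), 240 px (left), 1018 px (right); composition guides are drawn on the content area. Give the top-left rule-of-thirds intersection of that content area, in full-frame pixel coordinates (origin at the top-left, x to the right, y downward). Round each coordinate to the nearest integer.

Content width = 7925 − 240 − 1018 = 6667 px; content height = 5348 − 690 − 362 = 4296 px.
Top-left is one-third across and one-third down within the content area.
x = 240 + 1 × 6667/3 = 240 + 2222.33 ≈ 2462
y = 690 + 1 × 4296/3 = 690 + 1432.00 ≈ 2122

(2462, 2122)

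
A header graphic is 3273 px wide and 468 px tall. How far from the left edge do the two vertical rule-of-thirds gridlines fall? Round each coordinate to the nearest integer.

3273 / 3 = 1091, so the vertical lines sit at one and two thirds of 3273.

x = 1091 px and x = 2182 px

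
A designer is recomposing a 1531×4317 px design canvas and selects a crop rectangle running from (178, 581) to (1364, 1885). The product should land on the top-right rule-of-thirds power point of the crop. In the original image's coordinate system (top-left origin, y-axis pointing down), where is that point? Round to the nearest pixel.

(969, 1016)

Crop width = 1364 − 178 = 1186 px; one third is 395.33 px.
Crop height = 1885 − 581 = 1304 px; one third is 434.67 px.
The top-right point is two-thirds across and one-third down within the crop:
x = 178 + 2 × 395.33 ≈ 969; y = 581 + 1 × 434.67 ≈ 1016.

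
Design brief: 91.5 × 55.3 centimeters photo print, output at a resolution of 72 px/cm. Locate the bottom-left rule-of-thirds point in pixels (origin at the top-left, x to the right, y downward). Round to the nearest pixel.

In pixels the canvas is 91.5 × 72 = 6588 wide and 55.3 × 72 = 3981.6 tall.
The bottom-left point is one-third across and two-thirds down:
x = 1 × 6588/3 ≈ 2196; y = 2 × 3981.6/3 ≈ 2654.

(2196, 2654)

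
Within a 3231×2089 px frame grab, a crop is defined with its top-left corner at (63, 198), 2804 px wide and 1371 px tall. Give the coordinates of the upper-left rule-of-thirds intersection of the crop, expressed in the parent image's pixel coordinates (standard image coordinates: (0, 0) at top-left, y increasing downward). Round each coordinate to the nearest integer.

x = 998 px, y = 655 px

One third of the crop width 2804 is 934.67 px.
One third of the crop height 1371 is 457.00 px.
The upper-left point is one-third across and one-third down within the crop:
x = 63 + 1 × 934.67 ≈ 998; y = 198 + 1 × 457.00 ≈ 655.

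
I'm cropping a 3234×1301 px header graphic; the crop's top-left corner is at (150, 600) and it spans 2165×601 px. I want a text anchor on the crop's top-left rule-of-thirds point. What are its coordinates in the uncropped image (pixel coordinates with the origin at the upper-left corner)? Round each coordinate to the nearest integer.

x = 872 px, y = 800 px

One third of the crop width 2165 is 721.67 px.
One third of the crop height 601 is 200.33 px.
The top-left point is one-third across and one-third down within the crop:
x = 150 + 1 × 721.67 ≈ 872; y = 600 + 1 × 200.33 ≈ 800.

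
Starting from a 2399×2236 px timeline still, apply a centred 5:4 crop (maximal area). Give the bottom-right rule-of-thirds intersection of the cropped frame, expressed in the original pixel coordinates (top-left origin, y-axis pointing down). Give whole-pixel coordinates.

2399/2236 < 5/4, so the 5:4 crop keeps the full width 2399 and trims height to 2399 × 4/5 = 1919.20 px.
Top offset = (2236 − 1919.20)/2 = 158.40 px; left offset = 0.
Bottom-right is two-thirds across and two-thirds down within the crop:
x = 0.00 + 2 × 2399.00/3 ≈ 1599; y = 158.40 + 2 × 1919.20/3 ≈ 1438.

(1599, 1438)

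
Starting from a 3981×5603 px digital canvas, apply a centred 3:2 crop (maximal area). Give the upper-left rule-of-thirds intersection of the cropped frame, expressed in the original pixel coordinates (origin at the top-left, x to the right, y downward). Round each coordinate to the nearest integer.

x = 1327 px, y = 2359 px

3981/5603 < 3/2, so the 3:2 crop keeps the full width 3981 and trims height to 3981 × 2/3 = 2654.00 px.
Top offset = (5603 − 2654.00)/2 = 1474.50 px; left offset = 0.
Upper-left is one-third across and one-third down within the crop:
x = 0.00 + 1 × 3981.00/3 ≈ 1327; y = 1474.50 + 1 × 2654.00/3 ≈ 2359.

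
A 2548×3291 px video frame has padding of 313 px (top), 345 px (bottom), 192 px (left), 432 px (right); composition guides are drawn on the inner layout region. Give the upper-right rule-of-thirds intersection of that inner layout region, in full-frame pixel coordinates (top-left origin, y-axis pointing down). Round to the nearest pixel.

Content width = 2548 − 192 − 432 = 1924 px; content height = 3291 − 313 − 345 = 2633 px.
Upper-right is two-thirds across and one-third down within the inner layout region.
x = 192 + 2 × 1924/3 = 192 + 1282.67 ≈ 1475
y = 313 + 1 × 2633/3 = 313 + 877.67 ≈ 1191

x = 1475 px, y = 1191 px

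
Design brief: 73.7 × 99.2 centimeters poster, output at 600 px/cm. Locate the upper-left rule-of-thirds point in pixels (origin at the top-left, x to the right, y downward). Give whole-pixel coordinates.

(14740, 19840)

In pixels the canvas is 73.7 × 600 = 44220 wide and 99.2 × 600 = 59520 tall.
The upper-left point is one-third across and one-third down:
x = 1 × 44220/3 ≈ 14740; y = 1 × 59520/3 ≈ 19840.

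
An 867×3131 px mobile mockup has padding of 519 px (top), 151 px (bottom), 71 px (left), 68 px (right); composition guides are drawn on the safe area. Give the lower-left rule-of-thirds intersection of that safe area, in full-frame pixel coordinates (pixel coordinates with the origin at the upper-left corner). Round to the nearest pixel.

Content width = 867 − 71 − 68 = 728 px; content height = 3131 − 519 − 151 = 2461 px.
Lower-left is one-third across and two-thirds down within the safe area.
x = 71 + 1 × 728/3 = 71 + 242.67 ≈ 314
y = 519 + 2 × 2461/3 = 519 + 1640.67 ≈ 2160

(314, 2160)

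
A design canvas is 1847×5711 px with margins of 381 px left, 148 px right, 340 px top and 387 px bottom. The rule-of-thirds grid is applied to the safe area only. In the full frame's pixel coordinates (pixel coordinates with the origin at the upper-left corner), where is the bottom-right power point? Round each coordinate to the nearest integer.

Content width = 1847 − 381 − 148 = 1318 px; content height = 5711 − 340 − 387 = 4984 px.
Bottom-right is two-thirds across and two-thirds down within the safe area.
x = 381 + 2 × 1318/3 = 381 + 878.67 ≈ 1260
y = 340 + 2 × 4984/3 = 340 + 3322.67 ≈ 3663

x = 1260 px, y = 3663 px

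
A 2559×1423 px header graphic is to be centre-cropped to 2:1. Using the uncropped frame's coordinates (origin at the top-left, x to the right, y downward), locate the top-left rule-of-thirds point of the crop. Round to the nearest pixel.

(853, 498)

2559/1423 < 2/1, so the 2:1 crop keeps the full width 2559 and trims height to 2559 × 1/2 = 1279.50 px.
Top offset = (1423 − 1279.50)/2 = 71.75 px; left offset = 0.
Top-left is one-third across and one-third down within the crop:
x = 0.00 + 1 × 2559.00/3 ≈ 853; y = 71.75 + 1 × 1279.50/3 ≈ 498.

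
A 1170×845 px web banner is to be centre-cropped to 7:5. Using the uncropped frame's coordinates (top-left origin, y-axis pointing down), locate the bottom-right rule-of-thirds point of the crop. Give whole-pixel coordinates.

x = 780 px, y = 562 px

1170/845 < 7/5, so the 7:5 crop keeps the full width 1170 and trims height to 1170 × 5/7 = 835.71 px.
Top offset = (845 − 835.71)/2 = 4.64 px; left offset = 0.
Bottom-right is two-thirds across and two-thirds down within the crop:
x = 0.00 + 2 × 1170.00/3 ≈ 780; y = 4.64 + 2 × 835.71/3 ≈ 562.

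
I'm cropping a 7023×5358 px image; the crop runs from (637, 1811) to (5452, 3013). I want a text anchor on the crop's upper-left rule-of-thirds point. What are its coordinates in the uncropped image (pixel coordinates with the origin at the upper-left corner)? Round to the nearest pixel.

Crop width = 5452 − 637 = 4815 px; one third is 1605.00 px.
Crop height = 3013 − 1811 = 1202 px; one third is 400.67 px.
The upper-left point is one-third across and one-third down within the crop:
x = 637 + 1 × 1605.00 ≈ 2242; y = 1811 + 1 × 400.67 ≈ 2212.

(2242, 2212)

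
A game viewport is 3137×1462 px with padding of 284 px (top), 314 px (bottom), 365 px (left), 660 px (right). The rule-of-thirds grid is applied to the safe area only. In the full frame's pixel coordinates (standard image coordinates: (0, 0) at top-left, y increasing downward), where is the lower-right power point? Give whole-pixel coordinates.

Content width = 3137 − 365 − 660 = 2112 px; content height = 1462 − 284 − 314 = 864 px.
Lower-right is two-thirds across and two-thirds down within the safe area.
x = 365 + 2 × 2112/3 = 365 + 1408.00 ≈ 1773
y = 284 + 2 × 864/3 = 284 + 576.00 ≈ 860

x = 1773 px, y = 860 px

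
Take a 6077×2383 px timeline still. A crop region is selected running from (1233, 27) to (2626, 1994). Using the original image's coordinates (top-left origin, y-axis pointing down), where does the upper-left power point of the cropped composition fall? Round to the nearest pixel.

x = 1697 px, y = 683 px

Crop width = 2626 − 1233 = 1393 px; one third is 464.33 px.
Crop height = 1994 − 27 = 1967 px; one third is 655.67 px.
The upper-left point is one-third across and one-third down within the crop:
x = 1233 + 1 × 464.33 ≈ 1697; y = 27 + 1 × 655.67 ≈ 683.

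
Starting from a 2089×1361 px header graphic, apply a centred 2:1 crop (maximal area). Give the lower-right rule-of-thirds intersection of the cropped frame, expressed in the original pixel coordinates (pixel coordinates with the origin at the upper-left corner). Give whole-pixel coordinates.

(1393, 855)

2089/1361 < 2/1, so the 2:1 crop keeps the full width 2089 and trims height to 2089 × 1/2 = 1044.50 px.
Top offset = (1361 − 1044.50)/2 = 158.25 px; left offset = 0.
Lower-right is two-thirds across and two-thirds down within the crop:
x = 0.00 + 2 × 2089.00/3 ≈ 1393; y = 158.25 + 2 × 1044.50/3 ≈ 855.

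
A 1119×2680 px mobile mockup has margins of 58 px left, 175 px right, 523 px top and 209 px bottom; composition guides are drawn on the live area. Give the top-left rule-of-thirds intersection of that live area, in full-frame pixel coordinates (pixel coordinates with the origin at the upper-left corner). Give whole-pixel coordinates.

Content width = 1119 − 58 − 175 = 886 px; content height = 2680 − 523 − 209 = 1948 px.
Top-left is one-third across and one-third down within the live area.
x = 58 + 1 × 886/3 = 58 + 295.33 ≈ 353
y = 523 + 1 × 1948/3 = 523 + 649.33 ≈ 1172

x = 353 px, y = 1172 px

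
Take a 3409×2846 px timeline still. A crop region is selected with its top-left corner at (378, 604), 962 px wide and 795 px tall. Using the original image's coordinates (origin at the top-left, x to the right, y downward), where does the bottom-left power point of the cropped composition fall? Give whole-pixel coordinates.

One third of the crop width 962 is 320.67 px.
One third of the crop height 795 is 265.00 px.
The bottom-left point is one-third across and two-thirds down within the crop:
x = 378 + 1 × 320.67 ≈ 699; y = 604 + 2 × 265.00 ≈ 1134.

x = 699 px, y = 1134 px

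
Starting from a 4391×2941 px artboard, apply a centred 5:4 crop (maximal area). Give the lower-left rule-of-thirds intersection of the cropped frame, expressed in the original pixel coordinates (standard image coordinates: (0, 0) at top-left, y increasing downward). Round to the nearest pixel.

4391/2941 > 5/4, so the 5:4 crop keeps the full height 2941 and trims width to 2941 × 5/4 = 3676.25 px.
Left offset = (4391 − 3676.25)/2 = 357.38 px; top offset = 0.
Lower-left is one-third across and two-thirds down within the crop:
x = 357.38 + 1 × 3676.25/3 ≈ 1583; y = 0.00 + 2 × 2941.00/3 ≈ 1961.

(1583, 1961)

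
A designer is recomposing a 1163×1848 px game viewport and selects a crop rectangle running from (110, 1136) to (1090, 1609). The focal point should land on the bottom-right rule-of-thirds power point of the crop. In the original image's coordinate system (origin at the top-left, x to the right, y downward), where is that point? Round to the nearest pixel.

(763, 1451)

Crop width = 1090 − 110 = 980 px; one third is 326.67 px.
Crop height = 1609 − 1136 = 473 px; one third is 157.67 px.
The bottom-right point is two-thirds across and two-thirds down within the crop:
x = 110 + 2 × 326.67 ≈ 763; y = 1136 + 2 × 157.67 ≈ 1451.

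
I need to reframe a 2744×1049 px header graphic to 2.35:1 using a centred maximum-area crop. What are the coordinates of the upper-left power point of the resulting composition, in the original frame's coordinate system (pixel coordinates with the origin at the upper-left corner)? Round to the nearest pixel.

(961, 350)

2744/1049 > 2.35/1, so the 2.35:1 crop keeps the full height 1049 and trims width to 1049 × 2.35/1 = 2465.15 px.
Left offset = (2744 − 2465.15)/2 = 139.42 px; top offset = 0.
Upper-left is one-third across and one-third down within the crop:
x = 139.42 + 1 × 2465.15/3 ≈ 961; y = 0.00 + 1 × 1049.00/3 ≈ 350.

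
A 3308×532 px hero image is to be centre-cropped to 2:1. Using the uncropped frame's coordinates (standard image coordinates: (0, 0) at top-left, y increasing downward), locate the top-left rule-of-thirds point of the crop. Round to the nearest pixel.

3308/532 > 2/1, so the 2:1 crop keeps the full height 532 and trims width to 532 × 2/1 = 1064.00 px.
Left offset = (3308 − 1064.00)/2 = 1122.00 px; top offset = 0.
Top-left is one-third across and one-third down within the crop:
x = 1122.00 + 1 × 1064.00/3 ≈ 1477; y = 0.00 + 1 × 532.00/3 ≈ 177.

(1477, 177)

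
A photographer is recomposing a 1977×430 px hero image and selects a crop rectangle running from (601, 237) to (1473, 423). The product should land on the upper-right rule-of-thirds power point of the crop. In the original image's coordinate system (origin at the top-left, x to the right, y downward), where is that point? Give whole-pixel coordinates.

(1182, 299)

Crop width = 1473 − 601 = 872 px; one third is 290.67 px.
Crop height = 423 − 237 = 186 px; one third is 62.00 px.
The upper-right point is two-thirds across and one-third down within the crop:
x = 601 + 2 × 290.67 ≈ 1182; y = 237 + 1 × 62.00 ≈ 299.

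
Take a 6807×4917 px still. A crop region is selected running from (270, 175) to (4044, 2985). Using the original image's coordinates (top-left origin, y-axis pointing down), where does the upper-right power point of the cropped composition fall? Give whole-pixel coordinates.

Crop width = 4044 − 270 = 3774 px; one third is 1258.00 px.
Crop height = 2985 − 175 = 2810 px; one third is 936.67 px.
The upper-right point is two-thirds across and one-third down within the crop:
x = 270 + 2 × 1258.00 ≈ 2786; y = 175 + 1 × 936.67 ≈ 1112.

(2786, 1112)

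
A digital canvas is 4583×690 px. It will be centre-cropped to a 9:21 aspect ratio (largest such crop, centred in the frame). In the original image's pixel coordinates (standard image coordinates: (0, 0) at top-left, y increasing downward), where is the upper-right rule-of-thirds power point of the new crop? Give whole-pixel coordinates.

(2341, 230)

4583/690 > 9/21, so the 9:21 crop keeps the full height 690 and trims width to 690 × 9/21 = 295.71 px.
Left offset = (4583 − 295.71)/2 = 2143.64 px; top offset = 0.
Upper-right is two-thirds across and one-third down within the crop:
x = 2143.64 + 2 × 295.71/3 ≈ 2341; y = 0.00 + 1 × 690.00/3 ≈ 230.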